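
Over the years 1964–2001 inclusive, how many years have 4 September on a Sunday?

5

Track 4 September's weekday year by year (advancing +1, or +2 across a Feb 29):
  1964: Fri  1965: Sat (+1)  1966: Sun (+1) ✓  1967: Mon (+1)  1968: Wed (+2)
  1969: Thu (+1)  1970: Fri (+1)  1971: Sat (+1)  1972: Mon (+2)  1973: Tue (+1)
  1974: Wed (+1)  1975: Thu (+1)  1976: Sat (+2)  1977: Sun (+1) ✓  … (10 more years) …
  1988: Sun (+2) ✓  1989: Mon (+1)  1990: Tue (+1)  1991: Wed (+1)  1992: Fri (+2)
  1993: Sat (+1)  1994: Sun (+1) ✓  1995: Mon (+1)  1996: Wed (+2)  1997: Thu (+1)
  1998: Fri (+1)  1999: Sat (+1)  2000: Mon (+2)  2001: Tue (+1)
Sunday years: 1966, 1977, 1983, 1988, 1994 — 5 in total.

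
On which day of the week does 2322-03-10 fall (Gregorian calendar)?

January 1, 2322 is a Sunday.
March 10 is day 69 of the year, i.e. 68 days after Jan 1.
68 mod 7 = 5, so advance 5 weekdays from Sunday: Friday.

Friday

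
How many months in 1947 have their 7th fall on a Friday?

Check the 7th of each month of 1947: Jan 7: Tue, Feb 7: Fri, Mar 7: Fri, Apr 7: Mon, May 7: Wed, Jun 7: Sat, Jul 7: Mon, Aug 7: Thu, Sep 7: Sun, Oct 7: Tue, Nov 7: Fri, Dec 7: Sun.
Friday occurs in February, March, November — 3 months.

3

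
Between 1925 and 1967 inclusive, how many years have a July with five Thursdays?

18

July has 31 days; it has five Thursdays when Thursday falls among the first (month-length − 28) days — i.e. when July 1 is one of Thursday/Wednesday/Tuesday.
July 1 by year: 1925:Wed✓ 1926:Thu✓ 1927:Fri 1928:Sun 1929:Mon 1930:Tue✓ 1931:Wed✓ 1932:Fri 1933:Sat 1934:Sun 1935:Mon 1936:Wed✓ 1937:Thu✓ 1938:Fri 1939:Sat …(13 more)… 1953:Wed✓ 1954:Thu✓ 1955:Fri 1956:Sun 1957:Mon 1958:Tue✓ 1959:Wed✓ 1960:Fri 1961:Sat 1962:Sun 1963:Mon 1964:Wed✓ 1965:Thu✓ 1966:Fri 1967:Sat
Years with five Thursdays: 1925, 1926, 1930, 1931, 1936, 1937, 1941, 1942, 1943, 1947, 1948, 1952, 1953, 1954, 1958, 1959, 1964, 1965 → 18.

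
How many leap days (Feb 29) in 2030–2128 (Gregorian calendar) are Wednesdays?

Leap years in 2030–2128: 24 of them.
Feb 29 weekday advances by 5 (mod 7) from one leap year to the next four years later (or differs when a century non-leap intervenes).
Leap-day weekdays: 2032:Sun 2036:Fri 2040:Wed✓ 2044:Mon 2048:Sat 2052:Thu 2056:Tue 2060:Sun 2064:Fri 2068:Wed✓ 2072:Mon 2076:Sat 2080:Thu 2084:Tue 2088:Sun 2092:Fri 2096:Wed✓ 2104:Fri 2108:Wed✓ 2112:Mon 2116:Sat 2120:Thu 2124:Tue 2128:Sun
Wednesday: 2040, 2068, 2096, 2108 → 4.

4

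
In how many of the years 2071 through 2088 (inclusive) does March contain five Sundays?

March has 31 days; it has five Sundays when Sunday falls among the first (month-length − 28) days — i.e. when March 1 is one of Sunday/Saturday/Friday.
March 1 by year: 2071:Sun✓ 2072:Tue 2073:Wed 2074:Thu 2075:Fri✓ 2076:Sun✓ 2077:Mon 2078:Tue 2079:Wed 2080:Fri✓ 2081:Sat✓ 2082:Sun✓ 2083:Mon 2084:Wed 2085:Thu 2086:Fri✓ 2087:Sat✓ 2088:Mon
Years with five Sundays: 2071, 2075, 2076, 2080, 2081, 2082, 2086, 2087 → 8.

8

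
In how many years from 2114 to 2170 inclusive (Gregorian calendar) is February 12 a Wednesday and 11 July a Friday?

Check each year's weekday for February 12 and 11 July:
  2114: Mon/Wed  2115: Tue/Thu  2116: Wed/Sat  2117: Fri/Sun  2118: Sat/Mon  2119: Sun/Tue  2120: Mon/Thu  2121: Wed/Fri ✓  2122: Thu/Sat  2123: Fri/Sun  2124: Sat/Tue  2125: Mon/Wed  2126: Tue/Thu  2127: Wed/Fri ✓  …(29 more)…  2157: Sat/Mon  2158: Sun/Tue  2159: Mon/Wed  2160: Tue/Fri  2161: Thu/Sat  2162: Fri/Sun  2163: Sat/Mon  2164: Sun/Wed  2165: Tue/Thu  2166: Wed/Fri ✓  2167: Thu/Sat  2168: Fri/Mon  2169: Sun/Tue  2170: Mon/Wed
Both conditions hold in: 2121, 2127, 2138, 2149, 2155, 2166 — 6.

6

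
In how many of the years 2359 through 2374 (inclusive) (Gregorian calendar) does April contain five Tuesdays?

4

April has 30 days; it has five Tuesdays when Tuesday falls among the first (month-length − 28) days — i.e. when April 1 is one of Tuesday/Monday.
April 1 by year: 2359:Wed 2360:Fri 2361:Sat 2362:Sun 2363:Mon✓ 2364:Wed 2365:Thu 2366:Fri 2367:Sat 2368:Mon✓ 2369:Tue✓ 2370:Wed 2371:Thu 2372:Sat 2373:Sun 2374:Mon✓
Years with five Tuesdays: 2363, 2368, 2369, 2374 → 4.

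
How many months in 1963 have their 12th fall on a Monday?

1

Check the 12th of each month of 1963: Jan 12: Sat, Feb 12: Tue, Mar 12: Tue, Apr 12: Fri, May 12: Sun, Jun 12: Wed, Jul 12: Fri, Aug 12: Mon, Sep 12: Thu, Oct 12: Sat, Nov 12: Tue, Dec 12: Thu.
Monday occurs in August — 1 month.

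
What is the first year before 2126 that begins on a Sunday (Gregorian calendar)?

Jan 1 advances by 2 weekdays after a leap year and by 1 after a common year.
2126: Jan 1 is Tuesday.
2125: Monday
2124: Saturday (leap)
2123: Friday
2122: Thursday
2121: Wednesday
2120: Monday (leap)
2119: Sunday
2119 begins on a Sunday

2119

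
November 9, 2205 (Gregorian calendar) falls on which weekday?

January 1, 2205 is a Tuesday.
November 9 is day 313 of the year, i.e. 312 days after Jan 1.
312 mod 7 = 4, so advance 4 weekdays from Tuesday: Saturday.

Saturday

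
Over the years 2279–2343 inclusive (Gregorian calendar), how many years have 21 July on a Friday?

Track 21 July's weekday year by year (advancing +1, or +2 across a Feb 29):
  2279: Mon  2280: Wed (+2)  2281: Thu (+1)  2282: Fri (+1) ✓  2283: Sat (+1)
  2284: Mon (+2)  2285: Tue (+1)  2286: Wed (+1)  2287: Thu (+1)  2288: Sat (+2)
  2289: Sun (+1)  2290: Mon (+1)  2291: Tue (+1)  2292: Thu (+2)  … (37 more years) …
  2330: Mon (+1)  2331: Tue (+1)  2332: Thu (+2)  2333: Fri (+1) ✓  2334: Sat (+1)
  2335: Sun (+1)  2336: Tue (+2)  2337: Wed (+1)  2338: Thu (+1)  2339: Fri (+1) ✓
  2340: Sun (+2)  2341: Mon (+1)  2342: Tue (+1)  2343: Wed (+1)
Friday years: 2282, 2293, 2299, 2305, 2311, 2316, 2322, 2333, 2339 — 9 in total.

9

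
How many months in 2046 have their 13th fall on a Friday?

Check the 13th of each month of 2046: Jan 13: Sat, Feb 13: Tue, Mar 13: Tue, Apr 13: Fri, May 13: Sun, Jun 13: Wed, Jul 13: Fri, Aug 13: Mon, Sep 13: Thu, Oct 13: Sat, Nov 13: Tue, Dec 13: Thu.
Friday occurs in April, July — 2 months.

2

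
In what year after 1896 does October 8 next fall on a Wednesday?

1902

From one year to the next, a fixed date's weekday advances by 1, or by 2 when a Feb 29 lies between the two dates.
1896: October 8 is Thursday.
1897: Friday (+1)
1898: Saturday (+1)
1899: Sunday (+1)
1900: Monday (+1)
1901: Tuesday (+1)
1902: Wednesday (+1)
October 8 falls on a Wednesday in 1902.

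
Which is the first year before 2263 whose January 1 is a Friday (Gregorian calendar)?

Jan 1 advances by 2 weekdays after a leap year and by 1 after a common year.
2263: Jan 1 is Thursday.
2262: Wednesday
2261: Tuesday
2260: Sunday (leap)
2259: Saturday
2258: Friday
2258 begins on a Friday

2258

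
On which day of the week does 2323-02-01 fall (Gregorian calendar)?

Thursday

January 1, 2323 is a Monday.
February 1 is day 32 of the year, i.e. 31 days after Jan 1.
31 mod 7 = 3, so advance 3 weekdays from Monday: Thursday.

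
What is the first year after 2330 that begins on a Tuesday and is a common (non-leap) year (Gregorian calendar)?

2335

Jan 1 advances by 2 weekdays after a leap year and by 1 after a common year.
2330: Jan 1 is Wednesday.
2331: Thursday
2332: Friday (leap)
2333: Sunday
2334: Monday
2335: Tuesday
2335 begins on a Tuesday and is a common year.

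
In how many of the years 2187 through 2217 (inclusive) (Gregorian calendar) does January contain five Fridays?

January has 31 days; it has five Fridays when Friday falls among the first (month-length − 28) days — i.e. when January 1 is one of Friday/Thursday/Wednesday.
January 1 by year: 2187:Mon 2188:Tue 2189:Thu✓ 2190:Fri✓ 2191:Sat 2192:Sun 2193:Tue 2194:Wed✓ 2195:Thu✓ 2196:Fri✓ 2197:Sun 2198:Mon 2199:Tue 2200:Wed✓ 2201:Thu✓ 2202:Fri✓ 2203:Sat 2204:Sun 2205:Tue 2206:Wed✓ 2207:Thu✓ 2208:Fri✓ 2209:Sun 2210:Mon 2211:Tue 2212:Wed✓ 2213:Fri✓ 2214:Sat 2215:Sun 2216:Mon 2217:Wed✓
Years with five Fridays: 2189, 2190, 2194, 2195, 2196, 2200, 2201, 2202, 2206, 2207, 2208, 2212, 2213, 2217 → 14.

14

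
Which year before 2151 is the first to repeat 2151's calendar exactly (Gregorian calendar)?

2145

Two years share a calendar iff Jan 1 falls on the same weekday and both are leap or both are common. 2151: Jan 1 is Friday, common year.
2150: Jan 1 Thursday, common
2149: Jan 1 Wednesday, common
2148: Jan 1 Monday, leap
2147: Jan 1 Sunday, common
2146: Jan 1 Saturday, common
2145: Jan 1 Friday, common
2145 matches on both conditions.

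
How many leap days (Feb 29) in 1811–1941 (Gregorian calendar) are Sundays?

Leap years in 1811–1941: 32 of them.
Feb 29 weekday advances by 5 (mod 7) from one leap year to the next four years later (or differs when a century non-leap intervenes).
Leap-day weekdays: 1812:Sat 1816:Thu 1820:Tue 1824:Sun✓ 1828:Fri 1832:Wed 1836:Mon 1840:Sat 1844:Thu 1848:Tue 1852:Sun✓ 1856:Fri 1860:Wed …(6 more)… 1888:Wed 1892:Mon 1896:Sat 1904:Mon 1908:Sat 1912:Thu 1916:Tue 1920:Sun✓ 1924:Fri 1928:Wed 1932:Mon 1936:Sat 1940:Thu
Sunday: 1824, 1852, 1880, 1920 → 4.

4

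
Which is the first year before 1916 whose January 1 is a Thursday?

Jan 1 advances by 2 weekdays after a leap year and by 1 after a common year.
1916: Jan 1 is Saturday (leap).
1915: Friday
1914: Thursday
1914 begins on a Thursday

1914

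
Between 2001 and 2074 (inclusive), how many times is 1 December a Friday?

10

Track 1 December's weekday year by year (advancing +1, or +2 across a Feb 29):
  2001: Sat  2002: Sun (+1)  2003: Mon (+1)  2004: Wed (+2)  2005: Thu (+1)
  2006: Fri (+1) ✓  2007: Sat (+1)  2008: Mon (+2)  2009: Tue (+1)  2010: Wed (+1)
  2011: Thu (+1)  2012: Sat (+2)  2013: Sun (+1)  2014: Mon (+1)  … (46 more years) …
  2061: Thu (+1)  2062: Fri (+1) ✓  2063: Sat (+1)  2064: Mon (+2)  2065: Tue (+1)
  2066: Wed (+1)  2067: Thu (+1)  2068: Sat (+2)  2069: Sun (+1)  2070: Mon (+1)
  2071: Tue (+1)  2072: Thu (+2)  2073: Fri (+1) ✓  2074: Sat (+1)
Friday years: 2006, 2017, 2023, 2028, 2034, 2045, 2051, 2056, 2062, 2073 — 10 in total.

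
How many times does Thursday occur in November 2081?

November 2081 has 30 days and begins on Saturday.
The first Thursday is November 6.
Thursdays fall on 6, 13, 20, 27 — that's 4.

4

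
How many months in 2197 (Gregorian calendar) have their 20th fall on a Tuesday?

Check the 20th of each month of 2197: Jan 20: Fri, Feb 20: Mon, Mar 20: Mon, Apr 20: Thu, May 20: Sat, Jun 20: Tue, Jul 20: Thu, Aug 20: Sun, Sep 20: Wed, Oct 20: Fri, Nov 20: Mon, Dec 20: Wed.
Tuesday occurs in June — 1 month.

1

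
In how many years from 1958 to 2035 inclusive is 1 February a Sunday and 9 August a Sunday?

8

Check each year's weekday for 1 February and 9 August:
  1958: Sat/Sat  1959: Sun/Sun ✓  1960: Mon/Tue  1961: Wed/Wed  1962: Thu/Thu  1963: Fri/Fri  1964: Sat/Sun  1965: Mon/Mon  1966: Tue/Tue  1967: Wed/Wed  1968: Thu/Fri  1969: Sat/Sat  1970: Sun/Sun ✓  1971: Mon/Mon  …(50 more)…  2022: Tue/Tue  2023: Wed/Wed  2024: Thu/Fri  2025: Sat/Sat  2026: Sun/Sun ✓  2027: Mon/Mon  2028: Tue/Wed  2029: Thu/Thu  2030: Fri/Fri  2031: Sat/Sat  2032: Sun/Mon  2033: Tue/Tue  2034: Wed/Wed  2035: Thu/Thu
Both conditions hold in: 1959, 1970, 1981, 1987, 1998, 2009, 2015, 2026 — 8.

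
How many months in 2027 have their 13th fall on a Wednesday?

Check the 13th of each month of 2027: Jan 13: Wed, Feb 13: Sat, Mar 13: Sat, Apr 13: Tue, May 13: Thu, Jun 13: Sun, Jul 13: Tue, Aug 13: Fri, Sep 13: Mon, Oct 13: Wed, Nov 13: Sat, Dec 13: Mon.
Wednesday occurs in January, October — 2 months.

2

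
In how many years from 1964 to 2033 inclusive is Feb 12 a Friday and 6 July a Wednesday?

2

Check each year's weekday for Feb 12 and 6 July:
  1964: Wed/Mon  1965: Fri/Tue  1966: Sat/Wed  1967: Sun/Thu  1968: Mon/Sat  1969: Wed/Sun  1970: Thu/Mon  1971: Fri/Tue  1972: Sat/Thu  1973: Mon/Fri  1974: Tue/Sat  1975: Wed/Sun  1976: Thu/Tue  1977: Sat/Wed  …(42 more)…  2020: Wed/Mon  2021: Fri/Tue  2022: Sat/Wed  2023: Sun/Thu  2024: Mon/Sat  2025: Wed/Sun  2026: Thu/Mon  2027: Fri/Tue  2028: Sat/Thu  2029: Mon/Fri  2030: Tue/Sat  2031: Wed/Sun  2032: Thu/Tue  2033: Sat/Wed
Both conditions hold in: 1988, 2016 — 2.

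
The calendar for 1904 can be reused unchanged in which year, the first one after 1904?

1932

Two years share a calendar iff Jan 1 falls on the same weekday and both are leap or both are common. 1904: Jan 1 is Friday, leap year.
1905: Jan 1 Sunday, common
1906: Jan 1 Monday, common
1907: Jan 1 Tuesday, common
1908: Jan 1 Wednesday, leap
1909: Jan 1 Friday, common
1910: Jan 1 Saturday, common
1911: Jan 1 Sunday, common
1912: Jan 1 Monday, leap
1913: Jan 1 Wednesday, common
1914: Jan 1 Thursday, common
1915: Jan 1 Friday, common
1916: Jan 1 Saturday, leap
1917: Jan 1 Monday, common
1918: Jan 1 Tuesday, common
1919: Jan 1 Wednesday, common
1920: Jan 1 Thursday, leap
1921: Jan 1 Saturday, common
1922: Jan 1 Sunday, common
1923: Jan 1 Monday, common
1924: Jan 1 Tuesday, leap
1925: Jan 1 Thursday, common
1926: Jan 1 Friday, common
1927: Jan 1 Saturday, common
1928: Jan 1 Sunday, leap
1929: Jan 1 Tuesday, common
1930: Jan 1 Wednesday, common
1931: Jan 1 Thursday, common
1932: Jan 1 Friday, leap
1932 matches on both conditions.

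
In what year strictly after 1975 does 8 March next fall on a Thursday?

From one year to the next, a fixed date's weekday advances by 1, or by 2 when a Feb 29 lies between the two dates.
1975: March 8 is Saturday.
1976: Monday (+2)
1977: Tuesday (+1)
1978: Wednesday (+1)
1979: Thursday (+1)
8 March falls on a Thursday in 1979.

1979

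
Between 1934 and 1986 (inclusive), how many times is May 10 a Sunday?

7

Track May 10's weekday year by year (advancing +1, or +2 across a Feb 29):
  1934: Thu  1935: Fri (+1)  1936: Sun (+2) ✓  1937: Mon (+1)  1938: Tue (+1)
  1939: Wed (+1)  1940: Fri (+2)  1941: Sat (+1)  1942: Sun (+1) ✓  1943: Mon (+1)
  1944: Wed (+2)  1945: Thu (+1)  1946: Fri (+1)  1947: Sat (+1)  … (25 more years) …
  1973: Thu (+1)  1974: Fri (+1)  1975: Sat (+1)  1976: Mon (+2)  1977: Tue (+1)
  1978: Wed (+1)  1979: Thu (+1)  1980: Sat (+2)  1981: Sun (+1) ✓  1982: Mon (+1)
  1983: Tue (+1)  1984: Thu (+2)  1985: Fri (+1)  1986: Sat (+1)
Sunday years: 1936, 1942, 1953, 1959, 1964, 1970, 1981 — 7 in total.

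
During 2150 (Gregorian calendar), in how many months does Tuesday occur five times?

4

A month of length L has five Tuesdays iff its first Tuesday is on day ≤ L−28 (so day 1–3 in a 31-day month, 1–2 in a 30-day month, day 1 in a leap February).
Checking each month of 2150: Jan starts Thu (31d); Feb starts Sun (28d); Mar starts Sun (31d) ✓; Apr starts Wed (30d); May starts Fri (31d); Jun starts Mon (30d) ✓; Jul starts Wed (31d); Aug starts Sat (31d); Sep starts Tue (30d) ✓; Oct starts Thu (31d); Nov starts Sun (30d); Dec starts Tue (31d) ✓.
Five-Tuesday months: March, June, September, December → 4.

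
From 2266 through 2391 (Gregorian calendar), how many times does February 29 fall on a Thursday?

4

Leap years in 2266–2391: 30 of them.
Feb 29 weekday advances by 5 (mod 7) from one leap year to the next four years later (or differs when a century non-leap intervenes).
Leap-day weekdays: 2268:Sat 2272:Thu✓ 2276:Tue 2280:Sun 2284:Fri 2288:Wed 2292:Mon 2296:Sat 2304:Mon 2308:Sat 2312:Thu✓ 2316:Tue 2320:Sun …(4 more)… 2340:Thu✓ 2344:Tue 2348:Sun 2352:Fri 2356:Wed 2360:Mon 2364:Sat 2368:Thu✓ 2372:Tue 2376:Sun 2380:Fri 2384:Wed 2388:Mon
Thursday: 2272, 2312, 2340, 2368 → 4.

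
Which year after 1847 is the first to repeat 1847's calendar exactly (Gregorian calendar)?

1858

Two years share a calendar iff Jan 1 falls on the same weekday and both are leap or both are common. 1847: Jan 1 is Friday, common year.
1848: Jan 1 Saturday, leap
1849: Jan 1 Monday, common
1850: Jan 1 Tuesday, common
1851: Jan 1 Wednesday, common
1852: Jan 1 Thursday, leap
1853: Jan 1 Saturday, common
1854: Jan 1 Sunday, common
1855: Jan 1 Monday, common
1856: Jan 1 Tuesday, leap
1857: Jan 1 Thursday, common
1858: Jan 1 Friday, common
1858 matches on both conditions.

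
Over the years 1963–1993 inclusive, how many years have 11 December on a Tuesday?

4

Track 11 December's weekday year by year (advancing +1, or +2 across a Feb 29):
  1963: Wed  1964: Fri (+2)  1965: Sat (+1)  1966: Sun (+1)  1967: Mon (+1)
  1968: Wed (+2)  1969: Thu (+1)  1970: Fri (+1)  1971: Sat (+1)  1972: Mon (+2)
  1973: Tue (+1) ✓  1974: Wed (+1)  1975: Thu (+1)  1976: Sat (+2)  … (3 more years) …
  1980: Thu (+2)  1981: Fri (+1)  1982: Sat (+1)  1983: Sun (+1)  1984: Tue (+2) ✓
  1985: Wed (+1)  1986: Thu (+1)  1987: Fri (+1)  1988: Sun (+2)  1989: Mon (+1)
  1990: Tue (+1) ✓  1991: Wed (+1)  1992: Fri (+2)  1993: Sat (+1)
Tuesday years: 1973, 1979, 1984, 1990 — 4 in total.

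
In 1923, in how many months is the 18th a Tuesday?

Check the 18th of each month of 1923: Jan 18: Thu, Feb 18: Sun, Mar 18: Sun, Apr 18: Wed, May 18: Fri, Jun 18: Mon, Jul 18: Wed, Aug 18: Sat, Sep 18: Tue, Oct 18: Thu, Nov 18: Sun, Dec 18: Tue.
Tuesday occurs in September, December — 2 months.

2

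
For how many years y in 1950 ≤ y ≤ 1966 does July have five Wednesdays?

7

July has 31 days; it has five Wednesdays when Wednesday falls among the first (month-length − 28) days — i.e. when July 1 is one of Wednesday/Tuesday/Monday.
July 1 by year: 1950:Sat 1951:Sun 1952:Tue✓ 1953:Wed✓ 1954:Thu 1955:Fri 1956:Sun 1957:Mon✓ 1958:Tue✓ 1959:Wed✓ 1960:Fri 1961:Sat 1962:Sun 1963:Mon✓ 1964:Wed✓ 1965:Thu 1966:Fri
Years with five Wednesdays: 1952, 1953, 1957, 1958, 1959, 1963, 1964 → 7.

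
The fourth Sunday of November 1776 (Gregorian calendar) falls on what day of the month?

24

November 1, 1776 is a Friday, so the first Sunday is the 3rd.
The fourth Sunday is 3 + 21 = 24.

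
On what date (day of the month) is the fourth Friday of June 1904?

24

June 1, 1904 is a Wednesday, so the first Friday is the 3rd.
The fourth Friday is 3 + 21 = 24.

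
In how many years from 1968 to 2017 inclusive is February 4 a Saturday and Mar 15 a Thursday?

2

Check each year's weekday for February 4 and Mar 15:
  1968: Sun/Fri  1969: Tue/Sat  1970: Wed/Sun  1971: Thu/Mon  1972: Fri/Wed  1973: Sun/Thu  1974: Mon/Fri  1975: Tue/Sat  1976: Wed/Mon  1977: Fri/Tue  1978: Sat/Wed  1979: Sun/Thu  1980: Mon/Sat  1981: Wed/Sun  …(22 more)…  2004: Wed/Mon  2005: Fri/Tue  2006: Sat/Wed  2007: Sun/Thu  2008: Mon/Sat  2009: Wed/Sun  2010: Thu/Mon  2011: Fri/Tue  2012: Sat/Thu ✓  2013: Mon/Fri  2014: Tue/Sat  2015: Wed/Sun  2016: Thu/Tue  2017: Sat/Wed
Both conditions hold in: 1984, 2012 — 2.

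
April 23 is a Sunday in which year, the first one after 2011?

From one year to the next, a fixed date's weekday advances by 1, or by 2 when a Feb 29 lies between the two dates.
2011: April 23 is Saturday.
2012: Monday (+2)
2013: Tuesday (+1)
2014: Wednesday (+1)
2015: Thursday (+1)
2016: Saturday (+2)
2017: Sunday (+1)
April 23 falls on a Sunday in 2017.

2017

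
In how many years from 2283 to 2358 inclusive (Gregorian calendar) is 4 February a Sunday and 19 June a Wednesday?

2

Check each year's weekday for 4 February and 19 June:
  2283: Sun/Tue  2284: Mon/Thu  2285: Wed/Fri  2286: Thu/Sat  2287: Fri/Sun  2288: Sat/Tue  2289: Mon/Wed  2290: Tue/Thu  2291: Wed/Fri  2292: Thu/Sun  2293: Sat/Mon  2294: Sun/Tue  2295: Mon/Wed  2296: Tue/Fri  …(48 more)…  2345: Sun/Tue  2346: Mon/Wed  2347: Tue/Thu  2348: Wed/Sat  2349: Fri/Sun  2350: Sat/Mon  2351: Sun/Tue  2352: Mon/Thu  2353: Wed/Fri  2354: Thu/Sat  2355: Fri/Sun  2356: Sat/Tue  2357: Mon/Wed  2358: Tue/Thu
Both conditions hold in: 2312, 2340 — 2.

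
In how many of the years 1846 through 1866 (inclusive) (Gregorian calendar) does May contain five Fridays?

May has 31 days; it has five Fridays when Friday falls among the first (month-length − 28) days — i.e. when May 1 is one of Friday/Thursday/Wednesday.
May 1 by year: 1846:Fri✓ 1847:Sat 1848:Mon 1849:Tue 1850:Wed✓ 1851:Thu✓ 1852:Sat 1853:Sun 1854:Mon 1855:Tue 1856:Thu✓ 1857:Fri✓ 1858:Sat 1859:Sun 1860:Tue 1861:Wed✓ 1862:Thu✓ 1863:Fri✓ 1864:Sun 1865:Mon 1866:Tue
Years with five Fridays: 1846, 1850, 1851, 1856, 1857, 1861, 1862, 1863 → 8.

8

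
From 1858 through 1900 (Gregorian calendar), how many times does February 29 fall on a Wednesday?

Leap years in 1858–1900: 10 of them.
Feb 29 weekday advances by 5 (mod 7) from one leap year to the next four years later (or differs when a century non-leap intervenes).
Leap-day weekdays: 1860:Wed✓ 1864:Mon 1868:Sat 1872:Thu 1876:Tue 1880:Sun 1884:Fri 1888:Wed✓ 1892:Mon 1896:Sat
Wednesday: 1860, 1888 → 2.

2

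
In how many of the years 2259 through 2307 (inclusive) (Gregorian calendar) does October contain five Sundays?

October has 31 days; it has five Sundays when Sunday falls among the first (month-length − 28) days — i.e. when October 1 is one of Sunday/Saturday/Friday.
October 1 by year: 2259:Sat✓ 2260:Mon 2261:Tue 2262:Wed 2263:Thu 2264:Sat✓ 2265:Sun✓ 2266:Mon 2267:Tue 2268:Thu 2269:Fri✓ 2270:Sat✓ 2271:Sun✓ 2272:Tue 2273:Wed …(19 more)… 2293:Sun✓ 2294:Mon 2295:Tue 2296:Thu 2297:Fri✓ 2298:Sat✓ 2299:Sun✓ 2300:Mon 2301:Tue 2302:Wed 2303:Thu 2304:Sat✓ 2305:Sun✓ 2306:Mon 2307:Tue
Years with five Sundays: 2259, 2264, 2265, 2269, 2270, 2271, 2275, 2276, 2280, 2281, 2282, 2286, 2287, 2292, 2293, 2297, 2298, 2299, 2304, 2305 → 20.

20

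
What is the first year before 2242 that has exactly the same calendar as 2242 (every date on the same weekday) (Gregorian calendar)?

2231

Two years share a calendar iff Jan 1 falls on the same weekday and both are leap or both are common. 2242: Jan 1 is Saturday, common year.
2241: Jan 1 Friday, common
2240: Jan 1 Wednesday, leap
2239: Jan 1 Tuesday, common
2238: Jan 1 Monday, common
2237: Jan 1 Sunday, common
2236: Jan 1 Friday, leap
2235: Jan 1 Thursday, common
2234: Jan 1 Wednesday, common
2233: Jan 1 Tuesday, common
2232: Jan 1 Sunday, leap
2231: Jan 1 Saturday, common
2231 matches on both conditions.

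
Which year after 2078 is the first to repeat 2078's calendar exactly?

Two years share a calendar iff Jan 1 falls on the same weekday and both are leap or both are common. 2078: Jan 1 is Saturday, common year.
2079: Jan 1 Sunday, common
2080: Jan 1 Monday, leap
2081: Jan 1 Wednesday, common
2082: Jan 1 Thursday, common
2083: Jan 1 Friday, common
2084: Jan 1 Saturday, leap
2085: Jan 1 Monday, common
2086: Jan 1 Tuesday, common
2087: Jan 1 Wednesday, common
2088: Jan 1 Thursday, leap
2089: Jan 1 Saturday, common
2089 matches on both conditions.

2089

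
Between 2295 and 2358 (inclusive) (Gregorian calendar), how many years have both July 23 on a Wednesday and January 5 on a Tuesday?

Check each year's weekday for July 23 and January 5:
  2295: Tue/Sat  2296: Thu/Sun  2297: Fri/Tue  2298: Sat/Wed  2299: Sun/Thu  2300: Mon/Fri  2301: Tue/Sat  2302: Wed/Sun  2303: Thu/Mon  2304: Sat/Tue  2305: Sun/Thu  2306: Mon/Fri  2307: Tue/Sat  2308: Thu/Sun  …(36 more)…  2345: Mon/Fri  2346: Tue/Sat  2347: Wed/Sun  2348: Fri/Mon  2349: Sat/Wed  2350: Sun/Thu  2351: Mon/Fri  2352: Wed/Sat  2353: Thu/Mon  2354: Fri/Tue  2355: Sat/Wed  2356: Mon/Thu  2357: Tue/Sat  2358: Wed/Sun
Both conditions hold in: no year — 0.

0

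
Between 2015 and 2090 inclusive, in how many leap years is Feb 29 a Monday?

3

Leap years in 2015–2090: 19 of them.
Feb 29 weekday advances by 5 (mod 7) from one leap year to the next four years later (or differs when a century non-leap intervenes).
Leap-day weekdays: 2016:Mon✓ 2020:Sat 2024:Thu 2028:Tue 2032:Sun 2036:Fri 2040:Wed 2044:Mon✓ 2048:Sat 2052:Thu 2056:Tue 2060:Sun 2064:Fri 2068:Wed 2072:Mon✓ 2076:Sat 2080:Thu 2084:Tue 2088:Sun
Monday: 2016, 2044, 2072 → 3.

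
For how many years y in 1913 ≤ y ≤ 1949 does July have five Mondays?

July has 31 days; it has five Mondays when Monday falls among the first (month-length − 28) days — i.e. when July 1 is one of Monday/Sunday/Saturday.
July 1 by year: 1913:Tue 1914:Wed 1915:Thu 1916:Sat✓ 1917:Sun✓ 1918:Mon✓ 1919:Tue 1920:Thu 1921:Fri 1922:Sat✓ 1923:Sun✓ 1924:Tue 1925:Wed 1926:Thu 1927:Fri …(7 more)… 1935:Mon✓ 1936:Wed 1937:Thu 1938:Fri 1939:Sat✓ 1940:Mon✓ 1941:Tue 1942:Wed 1943:Thu 1944:Sat✓ 1945:Sun✓ 1946:Mon✓ 1947:Tue 1948:Thu 1949:Fri
Years with five Mondays: 1916, 1917, 1918, 1922, 1923, 1928, 1929, 1933, 1934, 1935, 1939, 1940, 1944, 1945, 1946 → 15.

15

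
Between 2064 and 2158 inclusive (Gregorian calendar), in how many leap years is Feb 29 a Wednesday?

Leap years in 2064–2158: 23 of them.
Feb 29 weekday advances by 5 (mod 7) from one leap year to the next four years later (or differs when a century non-leap intervenes).
Leap-day weekdays: 2064:Fri 2068:Wed✓ 2072:Mon 2076:Sat 2080:Thu 2084:Tue 2088:Sun 2092:Fri 2096:Wed✓ 2104:Fri 2108:Wed✓ 2112:Mon 2116:Sat 2120:Thu 2124:Tue 2128:Sun 2132:Fri 2136:Wed✓ 2140:Mon 2144:Sat 2148:Thu 2152:Tue 2156:Sun
Wednesday: 2068, 2096, 2108, 2136 → 4.

4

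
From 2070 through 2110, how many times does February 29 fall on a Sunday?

Leap years in 2070–2110: 9 of them.
Feb 29 weekday advances by 5 (mod 7) from one leap year to the next four years later (or differs when a century non-leap intervenes).
Leap-day weekdays: 2072:Mon 2076:Sat 2080:Thu 2084:Tue 2088:Sun✓ 2092:Fri 2096:Wed 2104:Fri 2108:Wed
Sunday: 2088 → 1.

1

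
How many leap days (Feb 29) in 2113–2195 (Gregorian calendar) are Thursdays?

3

Leap years in 2113–2195: 20 of them.
Feb 29 weekday advances by 5 (mod 7) from one leap year to the next four years later (or differs when a century non-leap intervenes).
Leap-day weekdays: 2116:Sat 2120:Thu✓ 2124:Tue 2128:Sun 2132:Fri 2136:Wed 2140:Mon 2144:Sat 2148:Thu✓ 2152:Tue 2156:Sun 2160:Fri 2164:Wed 2168:Mon 2172:Sat 2176:Thu✓ 2180:Tue 2184:Sun 2188:Fri 2192:Wed
Thursday: 2120, 2148, 2176 → 3.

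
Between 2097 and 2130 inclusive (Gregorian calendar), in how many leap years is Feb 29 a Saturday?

Leap years in 2097–2130: 7 of them.
Feb 29 weekday advances by 5 (mod 7) from one leap year to the next four years later (or differs when a century non-leap intervenes).
Leap-day weekdays: 2104:Fri 2108:Wed 2112:Mon 2116:Sat✓ 2120:Thu 2124:Tue 2128:Sun
Saturday: 2116 → 1.

1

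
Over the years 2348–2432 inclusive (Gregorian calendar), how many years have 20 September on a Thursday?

Track 20 September's weekday year by year (advancing +1, or +2 across a Feb 29):
  2348: Mon  2349: Tue (+1)  2350: Wed (+1)  2351: Thu (+1) ✓  2352: Sat (+2)
  2353: Sun (+1)  2354: Mon (+1)  2355: Tue (+1)  2356: Thu (+2) ✓  2357: Fri (+1)
  2358: Sat (+1)  2359: Sun (+1)  2360: Tue (+2)  2361: Wed (+1)  … (57 more years) …
  2419: Fri (+1)  2420: Sun (+2)  2421: Mon (+1)  2422: Tue (+1)  2423: Wed (+1)
  2424: Fri (+2)  2425: Sat (+1)  2426: Sun (+1)  2427: Mon (+1)  2428: Wed (+2)
  2429: Thu (+1) ✓  2430: Fri (+1)  2431: Sat (+1)  2432: Mon (+2)
Thursday years: 2351, 2356, 2362, 2373, 2379, 2384, 2390, 2401, 2407, 2412, 2418, 2429 — 12 in total.

12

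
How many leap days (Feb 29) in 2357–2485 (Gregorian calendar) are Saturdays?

Leap years in 2357–2485: 32 of them.
Feb 29 weekday advances by 5 (mod 7) from one leap year to the next four years later (or differs when a century non-leap intervenes).
Leap-day weekdays: 2360:Mon 2364:Sat✓ 2368:Thu 2372:Tue 2376:Sun 2380:Fri 2384:Wed 2388:Mon 2392:Sat✓ 2396:Thu 2400:Tue 2404:Sun 2408:Fri …(6 more)… 2436:Fri 2440:Wed 2444:Mon 2448:Sat✓ 2452:Thu 2456:Tue 2460:Sun 2464:Fri 2468:Wed 2472:Mon 2476:Sat✓ 2480:Thu 2484:Tue
Saturday: 2364, 2392, 2420, 2448, 2476 → 5.

5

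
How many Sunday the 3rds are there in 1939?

2

Check the 3rd of each month of 1939: Jan 3: Tue, Feb 3: Fri, Mar 3: Fri, Apr 3: Mon, May 3: Wed, Jun 3: Sat, Jul 3: Mon, Aug 3: Thu, Sep 3: Sun, Oct 3: Tue, Nov 3: Fri, Dec 3: Sun.
Sunday occurs in September, December — 2 months.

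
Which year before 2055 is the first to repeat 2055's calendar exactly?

Two years share a calendar iff Jan 1 falls on the same weekday and both are leap or both are common. 2055: Jan 1 is Friday, common year.
2054: Jan 1 Thursday, common
2053: Jan 1 Wednesday, common
2052: Jan 1 Monday, leap
2051: Jan 1 Sunday, common
2050: Jan 1 Saturday, common
2049: Jan 1 Friday, common
2049 matches on both conditions.

2049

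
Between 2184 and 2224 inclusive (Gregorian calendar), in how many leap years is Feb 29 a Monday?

2

Leap years in 2184–2224: 10 of them.
Feb 29 weekday advances by 5 (mod 7) from one leap year to the next four years later (or differs when a century non-leap intervenes).
Leap-day weekdays: 2184:Sun 2188:Fri 2192:Wed 2196:Mon✓ 2204:Wed 2208:Mon✓ 2212:Sat 2216:Thu 2220:Tue 2224:Sun
Monday: 2196, 2208 → 2.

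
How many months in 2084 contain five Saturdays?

5

A month of length L has five Saturdays iff its first Saturday is on day ≤ L−28 (so day 1–3 in a 31-day month, 1–2 in a 30-day month, day 1 in a leap February).
Checking each month of 2084: Jan starts Sat (31d) ✓; Feb starts Tue (29d); Mar starts Wed (31d); Apr starts Sat (30d) ✓; May starts Mon (31d); Jun starts Thu (30d); Jul starts Sat (31d) ✓; Aug starts Tue (31d); Sep starts Fri (30d) ✓; Oct starts Sun (31d); Nov starts Wed (30d); Dec starts Fri (31d) ✓.
Five-Saturday months: January, April, July, September, December → 5.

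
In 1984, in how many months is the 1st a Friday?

Check the 1st of each month of 1984: Jan 1: Sun, Feb 1: Wed, Mar 1: Thu, Apr 1: Sun, May 1: Tue, Jun 1: Fri, Jul 1: Sun, Aug 1: Wed, Sep 1: Sat, Oct 1: Mon, Nov 1: Thu, Dec 1: Sat.
Friday occurs in June — 1 month.

1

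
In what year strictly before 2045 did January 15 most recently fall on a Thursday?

2043

From one year to the next, a fixed date's weekday advances by 1, or by 2 when a Feb 29 lies between the two dates.
2045: January 15 is Sunday.
2044: Friday (−2)
2043: Thursday (−1)
January 15 falls on a Thursday in 2043.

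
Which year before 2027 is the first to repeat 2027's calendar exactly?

2021

Two years share a calendar iff Jan 1 falls on the same weekday and both are leap or both are common. 2027: Jan 1 is Friday, common year.
2026: Jan 1 Thursday, common
2025: Jan 1 Wednesday, common
2024: Jan 1 Monday, leap
2023: Jan 1 Sunday, common
2022: Jan 1 Saturday, common
2021: Jan 1 Friday, common
2021 matches on both conditions.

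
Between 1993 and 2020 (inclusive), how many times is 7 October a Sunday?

Track 7 October's weekday year by year (advancing +1, or +2 across a Feb 29):
  1993: Thu  1994: Fri (+1)  1995: Sat (+1)  1996: Mon (+2)  1997: Tue (+1)
  1998: Wed (+1)  1999: Thu (+1)  2000: Sat (+2)  2001: Sun (+1) ✓  2002: Mon (+1)
  2003: Tue (+1)  2004: Thu (+2)  2005: Fri (+1)  2006: Sat (+1)  2007: Sun (+1) ✓
  2008: Tue (+2)  2009: Wed (+1)  2010: Thu (+1)  2011: Fri (+1)  2012: Sun (+2) ✓
  2013: Mon (+1)  2014: Tue (+1)  2015: Wed (+1)  2016: Fri (+2)  2017: Sat (+1)
  2018: Sun (+1) ✓  2019: Mon (+1)  2020: Wed (+2)
Sunday years: 2001, 2007, 2012, 2018 — 4 in total.

4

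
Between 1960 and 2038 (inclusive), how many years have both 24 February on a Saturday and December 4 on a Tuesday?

Check each year's weekday for 24 February and December 4:
  1960: Wed/Sun  1961: Fri/Mon  1962: Sat/Tue ✓  1963: Sun/Wed  1964: Mon/Fri  1965: Wed/Sat  1966: Thu/Sun  1967: Fri/Mon  1968: Sat/Wed  1969: Mon/Thu  1970: Tue/Fri  1971: Wed/Sat  1972: Thu/Mon  1973: Sat/Tue ✓  …(51 more)…  2025: Mon/Thu  2026: Tue/Fri  2027: Wed/Sat  2028: Thu/Mon  2029: Sat/Tue ✓  2030: Sun/Wed  2031: Mon/Thu  2032: Tue/Sat  2033: Thu/Sun  2034: Fri/Mon  2035: Sat/Tue ✓  2036: Sun/Thu  2037: Tue/Fri  2038: Wed/Sat
Both conditions hold in: 1962, 1973, 1979, 1990, 2001, 2007, 2018, 2029, 2035 — 9.

9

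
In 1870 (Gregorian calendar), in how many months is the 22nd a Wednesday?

Check the 22nd of each month of 1870: Jan 22: Sat, Feb 22: Tue, Mar 22: Tue, Apr 22: Fri, May 22: Sun, Jun 22: Wed, Jul 22: Fri, Aug 22: Mon, Sep 22: Thu, Oct 22: Sat, Nov 22: Tue, Dec 22: Thu.
Wednesday occurs in June — 1 month.

1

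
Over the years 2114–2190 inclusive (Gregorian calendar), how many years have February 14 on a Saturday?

Track February 14's weekday year by year (advancing +1, or +2 across a Feb 29):
  2114: Wed  2115: Thu (+1)  2116: Fri (+1)  2117: Sun (+2)  2118: Mon (+1)
  2119: Tue (+1)  2120: Wed (+1)  2121: Fri (+2)  2122: Sat (+1) ✓  2123: Sun (+1)
  2124: Mon (+1)  2125: Wed (+2)  2126: Thu (+1)  2127: Fri (+1)  … (49 more years) …
  2177: Fri (+2)  2178: Sat (+1) ✓  2179: Sun (+1)  2180: Mon (+1)  2181: Wed (+2)
  2182: Thu (+1)  2183: Fri (+1)  2184: Sat (+1) ✓  2185: Mon (+2)  2186: Tue (+1)
  2187: Wed (+1)  2188: Thu (+1)  2189: Sat (+2) ✓  2190: Sun (+1)
Saturday years: 2122, 2128, 2133, 2139, 2150, 2156, 2161, 2167, 2178, 2184, 2189 — 11 in total.

11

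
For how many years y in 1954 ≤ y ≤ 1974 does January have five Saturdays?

January has 31 days; it has five Saturdays when Saturday falls among the first (month-length − 28) days — i.e. when January 1 is one of Saturday/Friday/Thursday.
January 1 by year: 1954:Fri✓ 1955:Sat✓ 1956:Sun 1957:Tue 1958:Wed 1959:Thu✓ 1960:Fri✓ 1961:Sun 1962:Mon 1963:Tue 1964:Wed 1965:Fri✓ 1966:Sat✓ 1967:Sun 1968:Mon 1969:Wed 1970:Thu✓ 1971:Fri✓ 1972:Sat✓ 1973:Mon 1974:Tue
Years with five Saturdays: 1954, 1955, 1959, 1960, 1965, 1966, 1970, 1971, 1972 → 9.

9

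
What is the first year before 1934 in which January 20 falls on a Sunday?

From one year to the next, a fixed date's weekday advances by 1, or by 2 when a Feb 29 lies between the two dates.
1934: January 20 is Saturday.
1933: Friday (−1)
1932: Wednesday (−2)
1931: Tuesday (−1)
1930: Monday (−1)
1929: Sunday (−1)
January 20 falls on a Sunday in 1929.

1929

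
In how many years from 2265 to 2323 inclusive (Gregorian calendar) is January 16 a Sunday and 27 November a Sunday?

Check each year's weekday for January 16 and 27 November:
  2265: Mon/Mon  2266: Tue/Tue  2267: Wed/Wed  2268: Thu/Fri  2269: Sat/Sat  2270: Sun/Sun ✓  2271: Mon/Mon  2272: Tue/Wed  2273: Thu/Thu  2274: Fri/Fri  2275: Sat/Sat  2276: Sun/Mon  2277: Tue/Tue  2278: Wed/Wed  …(31 more)…  2310: Sun/Sun ✓  2311: Mon/Mon  2312: Tue/Wed  2313: Thu/Thu  2314: Fri/Fri  2315: Sat/Sat  2316: Sun/Mon  2317: Tue/Tue  2318: Wed/Wed  2319: Thu/Thu  2320: Fri/Sat  2321: Sun/Sun ✓  2322: Mon/Mon  2323: Tue/Tue
Both conditions hold in: 2270, 2281, 2287, 2298, 2310, 2321 — 6.

6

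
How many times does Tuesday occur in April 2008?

April 2008 has 30 days and begins on Tuesday.
The first Tuesday is April 1.
Tuesdays fall on 1, 8, 15, 22, 29 — that's 5.

5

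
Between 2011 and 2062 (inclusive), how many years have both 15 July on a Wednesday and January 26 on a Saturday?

0

Check each year's weekday for 15 July and January 26:
  2011: Fri/Wed  2012: Sun/Thu  2013: Mon/Sat  2014: Tue/Sun  2015: Wed/Mon  2016: Fri/Tue  2017: Sat/Thu  2018: Sun/Fri  2019: Mon/Sat  2020: Wed/Sun  2021: Thu/Tue  2022: Fri/Wed  2023: Sat/Thu  2024: Mon/Fri  …(24 more)…  2049: Thu/Tue  2050: Fri/Wed  2051: Sat/Thu  2052: Mon/Fri  2053: Tue/Sun  2054: Wed/Mon  2055: Thu/Tue  2056: Sat/Wed  2057: Sun/Fri  2058: Mon/Sat  2059: Tue/Sun  2060: Thu/Mon  2061: Fri/Wed  2062: Sat/Thu
Both conditions hold in: no year — 0.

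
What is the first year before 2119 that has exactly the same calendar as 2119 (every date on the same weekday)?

2113

Two years share a calendar iff Jan 1 falls on the same weekday and both are leap or both are common. 2119: Jan 1 is Sunday, common year.
2118: Jan 1 Saturday, common
2117: Jan 1 Friday, common
2116: Jan 1 Wednesday, leap
2115: Jan 1 Tuesday, common
2114: Jan 1 Monday, common
2113: Jan 1 Sunday, common
2113 matches on both conditions.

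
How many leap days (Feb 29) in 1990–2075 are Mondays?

3

Leap years in 1990–2075: 21 of them.
Feb 29 weekday advances by 5 (mod 7) from one leap year to the next four years later (or differs when a century non-leap intervenes).
Leap-day weekdays: 1992:Sat 1996:Thu 2000:Tue 2004:Sun 2008:Fri 2012:Wed 2016:Mon✓ 2020:Sat 2024:Thu 2028:Tue 2032:Sun 2036:Fri 2040:Wed 2044:Mon✓ 2048:Sat 2052:Thu 2056:Tue 2060:Sun 2064:Fri 2068:Wed 2072:Mon✓
Monday: 2016, 2044, 2072 → 3.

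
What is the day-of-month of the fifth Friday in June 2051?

June 1, 2051 is a Thursday, so the first Friday is the 2nd.
The fifth Friday is 2 + 28 = 30.

30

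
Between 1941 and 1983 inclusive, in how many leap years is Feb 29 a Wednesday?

Leap years in 1941–1983: 10 of them.
Feb 29 weekday advances by 5 (mod 7) from one leap year to the next four years later (or differs when a century non-leap intervenes).
Leap-day weekdays: 1944:Tue 1948:Sun 1952:Fri 1956:Wed✓ 1960:Mon 1964:Sat 1968:Thu 1972:Tue 1976:Sun 1980:Fri
Wednesday: 1956 → 1.

1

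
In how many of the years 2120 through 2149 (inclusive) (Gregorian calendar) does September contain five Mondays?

September has 30 days; it has five Mondays when Monday falls among the first (month-length − 28) days — i.e. when September 1 is one of Monday/Sunday.
September 1 by year: 2120:Sun✓ 2121:Mon✓ 2122:Tue 2123:Wed 2124:Fri 2125:Sat 2126:Sun✓ 2127:Mon✓ 2128:Wed 2129:Thu 2130:Fri 2131:Sat 2132:Mon✓ 2133:Tue 2134:Wed 2135:Thu 2136:Sat 2137:Sun✓ 2138:Mon✓ 2139:Tue 2140:Thu 2141:Fri 2142:Sat 2143:Sun✓ 2144:Tue 2145:Wed 2146:Thu 2147:Fri 2148:Sun✓ 2149:Mon✓
Years with five Mondays: 2120, 2121, 2126, 2127, 2132, 2137, 2138, 2143, 2148, 2149 → 10.

10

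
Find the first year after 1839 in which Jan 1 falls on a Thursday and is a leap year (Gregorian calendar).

Jan 1 advances by 2 weekdays after a leap year and by 1 after a common year.
1839: Jan 1 is Tuesday.
1840: Wednesday (leap)
1841: Friday
1842: Saturday
1843: Sunday
1844: Monday (leap)
1845: Wednesday
1846: Thursday
1847: Friday
1848: Saturday (leap)
1849: Monday
1850: Tuesday
1851: Wednesday
1852: Thursday (leap)
1852 begins on a Thursday and is a leap year.

1852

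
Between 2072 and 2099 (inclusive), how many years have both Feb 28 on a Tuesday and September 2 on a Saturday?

3

Check each year's weekday for Feb 28 and September 2:
  2072: Sun/Fri  2073: Tue/Sat ✓  2074: Wed/Sun  2075: Thu/Mon  2076: Fri/Wed  2077: Sun/Thu  2078: Mon/Fri  2079: Tue/Sat ✓  2080: Wed/Mon  2081: Fri/Tue  2082: Sat/Wed  2083: Sun/Thu  2084: Mon/Sat  2085: Wed/Sun  2086: Thu/Mon  2087: Fri/Tue  2088: Sat/Thu  2089: Mon/Fri  2090: Tue/Sat ✓  2091: Wed/Sun  2092: Thu/Tue  2093: Sat/Wed  2094: Sun/Thu  2095: Mon/Fri  2096: Tue/Sun  2097: Thu/Mon  2098: Fri/Tue  2099: Sat/Wed
Both conditions hold in: 2073, 2079, 2090 — 3.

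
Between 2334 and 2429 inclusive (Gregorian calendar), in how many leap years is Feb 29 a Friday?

3

Leap years in 2334–2429: 24 of them.
Feb 29 weekday advances by 5 (mod 7) from one leap year to the next four years later (or differs when a century non-leap intervenes).
Leap-day weekdays: 2336:Sat 2340:Thu 2344:Tue 2348:Sun 2352:Fri✓ 2356:Wed 2360:Mon 2364:Sat 2368:Thu 2372:Tue 2376:Sun 2380:Fri✓ 2384:Wed 2388:Mon 2392:Sat 2396:Thu 2400:Tue 2404:Sun 2408:Fri✓ 2412:Wed 2416:Mon 2420:Sat 2424:Thu 2428:Tue
Friday: 2352, 2380, 2408 → 3.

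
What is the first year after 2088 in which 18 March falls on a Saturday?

From one year to the next, a fixed date's weekday advances by 1, or by 2 when a Feb 29 lies between the two dates.
2088: March 18 is Thursday.
2089: Friday (+1)
2090: Saturday (+1)
18 March falls on a Saturday in 2090.

2090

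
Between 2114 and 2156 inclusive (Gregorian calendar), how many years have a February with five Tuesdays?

2

February has 28 days (29 in leap years); it has five Tuesdays when Tuesday falls among the first (month-length − 28) days — i.e. when February 1 is Tuesday in a leap year (never in a common year).
February 1 by year: 2114:Thu 2115:Fri 2116:Sat 2117:Mon 2118:Tue 2119:Wed 2120:Thu 2121:Sat 2122:Sun 2123:Mon 2124:Tue✓ 2125:Thu 2126:Fri 2127:Sat 2128:Sun …(13 more)… 2142:Thu 2143:Fri 2144:Sat 2145:Mon 2146:Tue 2147:Wed 2148:Thu 2149:Sat 2150:Sun 2151:Mon 2152:Tue✓ 2153:Thu 2154:Fri 2155:Sat 2156:Sun
Years with five Tuesdays: 2124, 2152 → 2.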